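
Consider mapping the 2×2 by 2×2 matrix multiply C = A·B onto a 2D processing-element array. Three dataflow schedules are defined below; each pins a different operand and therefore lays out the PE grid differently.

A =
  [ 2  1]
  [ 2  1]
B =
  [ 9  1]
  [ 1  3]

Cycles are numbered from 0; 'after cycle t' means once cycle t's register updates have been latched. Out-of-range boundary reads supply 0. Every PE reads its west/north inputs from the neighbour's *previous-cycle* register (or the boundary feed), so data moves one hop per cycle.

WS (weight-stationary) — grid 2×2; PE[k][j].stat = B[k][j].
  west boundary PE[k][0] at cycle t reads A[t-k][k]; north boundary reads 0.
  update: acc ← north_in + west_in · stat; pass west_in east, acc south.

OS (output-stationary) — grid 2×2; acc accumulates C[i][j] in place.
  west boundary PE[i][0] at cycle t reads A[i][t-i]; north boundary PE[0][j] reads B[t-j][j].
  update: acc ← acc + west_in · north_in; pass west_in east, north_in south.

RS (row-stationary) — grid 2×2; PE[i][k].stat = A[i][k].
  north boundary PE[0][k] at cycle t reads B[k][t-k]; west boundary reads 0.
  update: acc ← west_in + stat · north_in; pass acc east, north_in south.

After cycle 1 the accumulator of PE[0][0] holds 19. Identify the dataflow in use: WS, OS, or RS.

dataflow = OS

WS [2×2] PE[0][0] across cycles:
  0: (0,0).acc=18  regs=<2,18>
  1: (0,0).acc=18  regs=<2,18>
OS [2×2] PE[0][0] across cycles:
  0: (0,0).acc=18  regs=<2,9>
  1: (0,0).acc=19  regs=<1,1>
RS [2×2] PE[0][0] across cycles:
  0: (0,0).acc=18  regs=<18,9>
  1: (0,0).acc=2  regs=<2,1>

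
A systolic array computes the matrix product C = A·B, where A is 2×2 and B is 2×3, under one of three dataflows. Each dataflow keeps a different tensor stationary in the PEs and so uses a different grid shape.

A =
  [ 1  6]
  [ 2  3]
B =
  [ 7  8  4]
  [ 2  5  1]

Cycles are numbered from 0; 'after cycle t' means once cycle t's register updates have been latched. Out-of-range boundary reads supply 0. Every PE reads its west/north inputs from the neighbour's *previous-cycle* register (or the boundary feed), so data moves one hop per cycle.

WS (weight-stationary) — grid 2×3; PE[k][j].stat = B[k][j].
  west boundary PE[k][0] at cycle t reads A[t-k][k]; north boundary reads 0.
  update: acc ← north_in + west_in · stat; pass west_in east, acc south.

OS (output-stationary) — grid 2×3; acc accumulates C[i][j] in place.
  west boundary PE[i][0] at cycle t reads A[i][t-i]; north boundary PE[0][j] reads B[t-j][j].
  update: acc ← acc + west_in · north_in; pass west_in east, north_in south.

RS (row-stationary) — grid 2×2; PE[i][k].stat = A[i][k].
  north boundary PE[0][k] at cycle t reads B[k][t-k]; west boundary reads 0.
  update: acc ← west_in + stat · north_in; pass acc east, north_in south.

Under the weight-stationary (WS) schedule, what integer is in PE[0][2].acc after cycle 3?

PE[0][2].acc = 8

WS 2×3: PE[0][2] cycle-by-cycle (with neighbour feeds):
  cycle 0: PE[0][1] → acc 0, east 0, south 0
  cycle 0: PE[0][2] → acc 0, east 0, south 0
  cycle 1: PE[0][1] → acc 8, east 1, south 8
  cycle 1: PE[0][2] → acc 0, east 0, south 0
  cycle 2: PE[0][1] → acc 16, east 2, south 16
  cycle 2: PE[0][2] → acc 4, east 1, south 4
  cycle 3: PE[0][1] → acc 0, east 0, south 0
  cycle 3: PE[0][2] → acc 8, east 2, south 8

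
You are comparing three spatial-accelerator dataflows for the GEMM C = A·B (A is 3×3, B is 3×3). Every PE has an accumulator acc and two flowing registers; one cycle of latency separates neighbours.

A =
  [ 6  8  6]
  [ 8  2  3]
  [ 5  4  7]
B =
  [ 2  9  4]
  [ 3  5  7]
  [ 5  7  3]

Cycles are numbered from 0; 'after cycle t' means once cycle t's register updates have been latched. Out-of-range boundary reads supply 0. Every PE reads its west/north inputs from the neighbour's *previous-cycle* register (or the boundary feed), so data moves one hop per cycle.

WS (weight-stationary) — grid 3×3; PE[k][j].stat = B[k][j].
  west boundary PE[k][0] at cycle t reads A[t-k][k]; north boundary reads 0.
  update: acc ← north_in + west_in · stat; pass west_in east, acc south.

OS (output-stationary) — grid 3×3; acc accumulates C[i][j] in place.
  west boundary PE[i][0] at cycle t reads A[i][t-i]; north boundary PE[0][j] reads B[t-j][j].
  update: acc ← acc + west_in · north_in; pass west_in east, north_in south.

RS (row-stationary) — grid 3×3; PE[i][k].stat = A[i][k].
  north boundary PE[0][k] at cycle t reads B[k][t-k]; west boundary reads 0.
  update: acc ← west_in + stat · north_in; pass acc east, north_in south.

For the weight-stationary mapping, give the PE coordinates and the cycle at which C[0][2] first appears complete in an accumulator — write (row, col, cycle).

WS — PE[2][2] is where C[0][2] collects:
  @0  [2,2]  acc 0  |  →0  ↓0
  @1  [2,2]  acc 0  |  →0  ↓0
  @2  [2,2]  acc 0  |  →0  ↓0
  @3  [2,2]  acc 0  |  →0  ↓0
  @4  [2,2]  acc 98  |  →6  ↓98

(row, col, cycle) = (2, 2, 4)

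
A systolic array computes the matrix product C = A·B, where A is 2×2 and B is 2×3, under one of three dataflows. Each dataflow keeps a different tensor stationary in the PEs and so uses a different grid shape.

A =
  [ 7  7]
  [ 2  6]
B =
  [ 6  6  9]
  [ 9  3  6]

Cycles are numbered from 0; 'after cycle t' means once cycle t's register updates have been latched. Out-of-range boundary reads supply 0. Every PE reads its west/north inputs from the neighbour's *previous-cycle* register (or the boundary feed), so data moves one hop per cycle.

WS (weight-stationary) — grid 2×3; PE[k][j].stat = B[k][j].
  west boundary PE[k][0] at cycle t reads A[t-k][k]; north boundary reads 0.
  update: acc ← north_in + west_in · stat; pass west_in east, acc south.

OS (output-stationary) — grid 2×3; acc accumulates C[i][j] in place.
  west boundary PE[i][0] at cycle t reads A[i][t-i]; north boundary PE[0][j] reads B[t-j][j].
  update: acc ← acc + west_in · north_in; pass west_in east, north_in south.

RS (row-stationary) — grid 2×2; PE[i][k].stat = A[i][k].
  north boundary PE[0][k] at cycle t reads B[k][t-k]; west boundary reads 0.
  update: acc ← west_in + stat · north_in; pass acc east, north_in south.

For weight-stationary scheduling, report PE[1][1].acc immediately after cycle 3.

Tracing WS — 2×3 array, target PE[1][1]:
  @0  [0,1]  acc 0  |  →0  ↓0
  @0  [1,0]  acc 0  |  →0  ↓0
  @0  [1,1]  acc 0  |  →0  ↓0
  @1  [0,1]  acc 42  |  →7  ↓42
  @1  [1,0]  acc 105  |  →7  ↓105
  @1  [1,1]  acc 0  |  →0  ↓0
  @2  [0,1]  acc 12  |  →2  ↓12
  @2  [1,0]  acc 66  |  →6  ↓66
  @2  [1,1]  acc 63  |  →7  ↓63
  @3  [0,1]  acc 0  |  →0  ↓0
  @3  [1,0]  acc 0  |  →0  ↓0
  @3  [1,1]  acc 30  |  →6  ↓30

PE[1][1].acc = 30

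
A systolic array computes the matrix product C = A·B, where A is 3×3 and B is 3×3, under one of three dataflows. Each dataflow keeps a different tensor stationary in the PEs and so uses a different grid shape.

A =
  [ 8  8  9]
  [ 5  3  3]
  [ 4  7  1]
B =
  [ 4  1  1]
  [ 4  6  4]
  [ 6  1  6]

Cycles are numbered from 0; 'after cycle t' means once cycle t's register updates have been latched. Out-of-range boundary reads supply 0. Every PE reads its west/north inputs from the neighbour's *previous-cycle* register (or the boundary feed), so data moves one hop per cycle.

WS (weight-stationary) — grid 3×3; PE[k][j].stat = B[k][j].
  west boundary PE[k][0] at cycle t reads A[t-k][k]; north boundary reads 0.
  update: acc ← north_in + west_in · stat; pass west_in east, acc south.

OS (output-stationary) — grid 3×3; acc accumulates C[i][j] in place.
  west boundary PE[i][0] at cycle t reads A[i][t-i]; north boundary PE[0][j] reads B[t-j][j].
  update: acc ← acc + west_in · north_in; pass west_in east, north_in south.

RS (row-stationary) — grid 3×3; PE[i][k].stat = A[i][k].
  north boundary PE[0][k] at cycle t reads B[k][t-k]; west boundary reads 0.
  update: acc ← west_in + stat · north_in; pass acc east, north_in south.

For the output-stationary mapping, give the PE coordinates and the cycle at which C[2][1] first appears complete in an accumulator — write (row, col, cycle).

OS: C[2][1] accumulates in PE[2][1]:
  t=0 PE[2][1]: acc=0 h=0 v=0
  t=1 PE[2][1]: acc=0 h=0 v=0
  t=2 PE[2][1]: acc=0 h=0 v=0
  t=3 PE[2][1]: acc=4 h=4 v=1
  t=4 PE[2][1]: acc=46 h=7 v=6
  t=5 PE[2][1]: acc=47 h=1 v=1

(row, col, cycle) = (2, 1, 5)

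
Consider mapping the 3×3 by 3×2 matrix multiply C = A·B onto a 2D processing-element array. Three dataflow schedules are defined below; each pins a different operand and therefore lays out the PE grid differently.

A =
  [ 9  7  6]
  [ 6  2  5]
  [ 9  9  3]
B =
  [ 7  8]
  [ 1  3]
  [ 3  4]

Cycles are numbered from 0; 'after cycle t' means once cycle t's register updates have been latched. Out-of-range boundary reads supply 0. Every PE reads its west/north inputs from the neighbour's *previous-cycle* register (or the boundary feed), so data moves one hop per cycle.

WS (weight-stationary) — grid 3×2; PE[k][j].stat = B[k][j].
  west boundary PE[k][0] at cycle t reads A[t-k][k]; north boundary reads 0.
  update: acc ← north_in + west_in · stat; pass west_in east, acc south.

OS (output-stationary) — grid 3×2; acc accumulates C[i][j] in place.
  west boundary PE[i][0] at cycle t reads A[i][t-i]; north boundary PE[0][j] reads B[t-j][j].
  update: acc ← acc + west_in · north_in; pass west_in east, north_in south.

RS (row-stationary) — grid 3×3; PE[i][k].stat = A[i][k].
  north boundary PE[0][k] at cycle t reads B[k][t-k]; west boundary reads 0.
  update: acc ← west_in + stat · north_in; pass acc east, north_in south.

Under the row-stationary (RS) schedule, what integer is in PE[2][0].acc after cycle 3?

Tracing RS — 3×3 array, target PE[2][0]:
  0: (1,0).acc=0  regs=<0,0>
  0: (2,0).acc=0  regs=<0,0>
  1: (1,0).acc=42  regs=<42,7>
  1: (2,0).acc=0  regs=<0,0>
  2: (1,0).acc=48  regs=<48,8>
  2: (2,0).acc=63  regs=<63,7>
  3: (1,0).acc=0  regs=<0,0>
  3: (2,0).acc=72  regs=<72,8>

PE[2][0].acc = 72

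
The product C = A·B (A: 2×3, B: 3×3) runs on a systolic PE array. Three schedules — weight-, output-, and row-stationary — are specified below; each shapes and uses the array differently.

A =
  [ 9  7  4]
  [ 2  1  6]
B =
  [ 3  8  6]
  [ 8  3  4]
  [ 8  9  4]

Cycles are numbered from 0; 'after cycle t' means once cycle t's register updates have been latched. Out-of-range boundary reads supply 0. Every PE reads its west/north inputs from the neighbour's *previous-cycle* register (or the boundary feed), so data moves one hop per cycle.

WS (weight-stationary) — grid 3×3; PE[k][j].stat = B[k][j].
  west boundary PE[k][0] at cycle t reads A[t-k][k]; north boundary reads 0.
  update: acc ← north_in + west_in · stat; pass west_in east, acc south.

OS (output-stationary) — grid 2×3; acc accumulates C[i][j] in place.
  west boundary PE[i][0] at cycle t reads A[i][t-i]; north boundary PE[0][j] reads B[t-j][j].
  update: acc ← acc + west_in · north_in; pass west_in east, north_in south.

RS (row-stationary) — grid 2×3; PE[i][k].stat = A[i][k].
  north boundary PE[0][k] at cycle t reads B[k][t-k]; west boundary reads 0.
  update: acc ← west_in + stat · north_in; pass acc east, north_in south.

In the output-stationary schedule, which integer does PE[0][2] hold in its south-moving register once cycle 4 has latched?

register = 4

OS (2×3). Following PE[0][2] plus its west/north inputs:
  cycle 0: PE[0][1] → acc 0, east 0, south 0
  cycle 0: PE[0][2] → acc 0, east 0, south 0
  cycle 1: PE[0][1] → acc 72, east 9, south 8
  cycle 1: PE[0][2] → acc 0, east 0, south 0
  cycle 2: PE[0][1] → acc 93, east 7, south 3
  cycle 2: PE[0][2] → acc 54, east 9, south 6
  cycle 3: PE[0][1] → acc 129, east 4, south 9
  cycle 3: PE[0][2] → acc 82, east 7, south 4
  cycle 4: PE[0][1] → acc 129, east 0, south 0
  cycle 4: PE[0][2] → acc 98, east 4, south 4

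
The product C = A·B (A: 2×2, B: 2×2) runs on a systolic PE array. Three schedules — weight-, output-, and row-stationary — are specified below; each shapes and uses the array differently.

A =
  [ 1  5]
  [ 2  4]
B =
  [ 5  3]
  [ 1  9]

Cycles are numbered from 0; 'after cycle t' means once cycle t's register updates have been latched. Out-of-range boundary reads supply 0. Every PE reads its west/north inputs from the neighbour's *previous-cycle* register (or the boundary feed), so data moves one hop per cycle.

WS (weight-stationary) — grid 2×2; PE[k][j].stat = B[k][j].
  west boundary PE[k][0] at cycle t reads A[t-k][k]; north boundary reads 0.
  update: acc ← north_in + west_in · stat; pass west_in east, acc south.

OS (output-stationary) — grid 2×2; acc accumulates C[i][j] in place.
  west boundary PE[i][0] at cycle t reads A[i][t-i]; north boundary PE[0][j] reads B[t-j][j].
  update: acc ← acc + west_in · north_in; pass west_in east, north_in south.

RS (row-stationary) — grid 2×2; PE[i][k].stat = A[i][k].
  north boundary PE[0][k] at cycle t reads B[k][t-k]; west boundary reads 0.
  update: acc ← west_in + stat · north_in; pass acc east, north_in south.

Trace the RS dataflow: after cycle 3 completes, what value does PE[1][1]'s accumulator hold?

PE[1][1].acc = 42

RS (2×2). Following PE[1][1] plus its west/north inputs:
  t=0 PE[0][1]: acc=0 h=0 v=0
  t=0 PE[1][0]: acc=0 h=0 v=0
  t=0 PE[1][1]: acc=0 h=0 v=0
  t=1 PE[0][1]: acc=10 h=10 v=1
  t=1 PE[1][0]: acc=10 h=10 v=5
  t=1 PE[1][1]: acc=0 h=0 v=0
  t=2 PE[0][1]: acc=48 h=48 v=9
  t=2 PE[1][0]: acc=6 h=6 v=3
  t=2 PE[1][1]: acc=14 h=14 v=1
  t=3 PE[0][1]: acc=0 h=0 v=0
  t=3 PE[1][0]: acc=0 h=0 v=0
  t=3 PE[1][1]: acc=42 h=42 v=9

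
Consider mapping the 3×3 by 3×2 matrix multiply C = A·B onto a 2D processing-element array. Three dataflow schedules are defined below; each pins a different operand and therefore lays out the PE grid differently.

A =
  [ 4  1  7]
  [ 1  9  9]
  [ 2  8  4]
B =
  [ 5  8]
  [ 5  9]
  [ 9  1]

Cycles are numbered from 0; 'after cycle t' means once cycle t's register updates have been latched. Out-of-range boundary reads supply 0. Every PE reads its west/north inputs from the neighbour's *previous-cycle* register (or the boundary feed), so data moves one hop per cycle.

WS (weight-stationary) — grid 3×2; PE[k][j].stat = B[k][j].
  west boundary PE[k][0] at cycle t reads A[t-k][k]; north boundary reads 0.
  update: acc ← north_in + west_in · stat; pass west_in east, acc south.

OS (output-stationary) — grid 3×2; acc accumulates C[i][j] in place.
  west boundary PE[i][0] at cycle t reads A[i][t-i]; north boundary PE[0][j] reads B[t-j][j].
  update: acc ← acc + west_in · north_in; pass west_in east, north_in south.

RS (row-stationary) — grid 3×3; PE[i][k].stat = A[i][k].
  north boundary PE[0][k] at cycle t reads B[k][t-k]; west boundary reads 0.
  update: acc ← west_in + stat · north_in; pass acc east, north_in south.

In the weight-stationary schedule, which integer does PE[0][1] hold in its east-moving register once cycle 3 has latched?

register = 2

WS 3×2: PE[0][1] cycle-by-cycle (with neighbour feeds):
  step 0 · PE0,0: acc=20; fwd→4 fwd↓20
  step 0 · PE0,1: acc=0; fwd→0 fwd↓0
  step 1 · PE0,0: acc=5; fwd→1 fwd↓5
  step 1 · PE0,1: acc=32; fwd→4 fwd↓32
  step 2 · PE0,0: acc=10; fwd→2 fwd↓10
  step 2 · PE0,1: acc=8; fwd→1 fwd↓8
  step 3 · PE0,0: acc=0; fwd→0 fwd↓0
  step 3 · PE0,1: acc=16; fwd→2 fwd↓16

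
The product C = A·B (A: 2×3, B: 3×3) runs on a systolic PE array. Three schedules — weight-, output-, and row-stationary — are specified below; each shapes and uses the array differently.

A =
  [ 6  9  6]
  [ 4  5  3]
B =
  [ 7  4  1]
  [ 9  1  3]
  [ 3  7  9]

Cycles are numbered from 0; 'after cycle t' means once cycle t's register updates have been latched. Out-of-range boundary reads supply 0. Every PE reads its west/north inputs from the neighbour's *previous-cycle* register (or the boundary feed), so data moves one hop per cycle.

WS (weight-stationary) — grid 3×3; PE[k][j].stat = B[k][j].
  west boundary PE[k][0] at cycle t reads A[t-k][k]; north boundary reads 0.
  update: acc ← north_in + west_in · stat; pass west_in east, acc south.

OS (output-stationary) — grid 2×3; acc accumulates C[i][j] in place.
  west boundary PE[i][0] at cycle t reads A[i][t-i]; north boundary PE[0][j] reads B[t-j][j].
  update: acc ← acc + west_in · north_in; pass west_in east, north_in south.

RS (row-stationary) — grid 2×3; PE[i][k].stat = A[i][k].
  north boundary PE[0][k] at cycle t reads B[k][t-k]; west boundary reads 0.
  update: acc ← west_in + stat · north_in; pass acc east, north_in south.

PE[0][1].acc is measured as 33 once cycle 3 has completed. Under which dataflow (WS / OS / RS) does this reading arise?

dataflow = RS

Under WS (3×3), PE[0][1]:
  c0 r0c1: 0 / 0 / 0
  c1 r0c1: 24 / 6 / 24
  c2 r0c1: 16 / 4 / 16
  c3 r0c1: 0 / 0 / 0
Under OS (2×3), PE[0][1]:
  c0 r0c1: 0 / 0 / 0
  c1 r0c1: 24 / 6 / 4
  c2 r0c1: 33 / 9 / 1
  c3 r0c1: 75 / 6 / 7
Under RS (2×3), PE[0][1]:
  c0 r0c1: 0 / 0 / 0
  c1 r0c1: 123 / 123 / 9
  c2 r0c1: 33 / 33 / 1
  c3 r0c1: 33 / 33 / 3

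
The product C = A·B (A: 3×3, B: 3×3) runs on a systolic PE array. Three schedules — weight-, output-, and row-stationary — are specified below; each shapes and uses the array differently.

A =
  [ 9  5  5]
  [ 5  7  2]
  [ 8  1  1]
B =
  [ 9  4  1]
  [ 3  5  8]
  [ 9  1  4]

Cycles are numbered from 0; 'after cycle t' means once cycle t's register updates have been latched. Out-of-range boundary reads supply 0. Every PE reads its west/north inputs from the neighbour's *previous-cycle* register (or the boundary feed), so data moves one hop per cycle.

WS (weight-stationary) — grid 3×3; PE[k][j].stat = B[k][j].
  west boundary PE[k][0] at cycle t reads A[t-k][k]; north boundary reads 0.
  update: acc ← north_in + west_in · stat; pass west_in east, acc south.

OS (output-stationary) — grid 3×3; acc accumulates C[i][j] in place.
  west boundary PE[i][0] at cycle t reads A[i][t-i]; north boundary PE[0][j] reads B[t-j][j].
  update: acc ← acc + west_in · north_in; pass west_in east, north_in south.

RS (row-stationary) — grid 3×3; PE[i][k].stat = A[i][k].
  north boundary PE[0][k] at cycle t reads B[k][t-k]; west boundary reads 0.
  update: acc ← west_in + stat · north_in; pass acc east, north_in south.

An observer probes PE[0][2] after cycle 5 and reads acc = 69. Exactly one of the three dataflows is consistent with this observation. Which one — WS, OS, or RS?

dataflow = OS

WS (3×3 grid), PE[0][2]:
  step 0 · PE0,2: acc=0; fwd→0 fwd↓0
  step 1 · PE0,2: acc=0; fwd→0 fwd↓0
  step 2 · PE0,2: acc=9; fwd→9 fwd↓9
  step 3 · PE0,2: acc=5; fwd→5 fwd↓5
  step 4 · PE0,2: acc=8; fwd→8 fwd↓8
  step 5 · PE0,2: acc=0; fwd→0 fwd↓0
OS (3×3 grid), PE[0][2]:
  step 0 · PE0,2: acc=0; fwd→0 fwd↓0
  step 1 · PE0,2: acc=0; fwd→0 fwd↓0
  step 2 · PE0,2: acc=9; fwd→9 fwd↓1
  step 3 · PE0,2: acc=49; fwd→5 fwd↓8
  step 4 · PE0,2: acc=69; fwd→5 fwd↓4
  step 5 · PE0,2: acc=69; fwd→0 fwd↓0
RS (3×3 grid), PE[0][2]:
  step 0 · PE0,2: acc=0; fwd→0 fwd↓0
  step 1 · PE0,2: acc=0; fwd→0 fwd↓0
  step 2 · PE0,2: acc=141; fwd→141 fwd↓9
  step 3 · PE0,2: acc=66; fwd→66 fwd↓1
  step 4 · PE0,2: acc=69; fwd→69 fwd↓4
  step 5 · PE0,2: acc=0; fwd→0 fwd↓0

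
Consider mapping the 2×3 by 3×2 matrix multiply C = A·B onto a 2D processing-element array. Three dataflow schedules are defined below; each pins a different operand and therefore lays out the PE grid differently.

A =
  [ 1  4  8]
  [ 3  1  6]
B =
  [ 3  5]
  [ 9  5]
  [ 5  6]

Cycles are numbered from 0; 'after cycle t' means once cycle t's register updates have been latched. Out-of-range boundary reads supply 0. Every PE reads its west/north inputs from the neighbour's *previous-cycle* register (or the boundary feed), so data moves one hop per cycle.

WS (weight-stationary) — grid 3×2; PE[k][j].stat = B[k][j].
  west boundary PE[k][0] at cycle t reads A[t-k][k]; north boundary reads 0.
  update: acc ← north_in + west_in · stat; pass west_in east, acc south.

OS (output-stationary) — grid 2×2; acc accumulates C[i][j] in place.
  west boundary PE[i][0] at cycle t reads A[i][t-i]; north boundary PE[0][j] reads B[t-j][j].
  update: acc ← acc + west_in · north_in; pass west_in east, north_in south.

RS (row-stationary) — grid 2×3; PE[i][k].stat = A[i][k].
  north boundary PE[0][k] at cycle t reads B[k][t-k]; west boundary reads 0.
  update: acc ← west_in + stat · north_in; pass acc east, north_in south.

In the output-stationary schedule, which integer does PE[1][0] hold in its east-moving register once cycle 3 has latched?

register = 6

OS 2×2: PE[1][0] cycle-by-cycle (with neighbour feeds):
  c0 r0c0: 3 / 1 / 3
  c0 r1c0: 0 / 0 / 0
  c1 r0c0: 39 / 4 / 9
  c1 r1c0: 9 / 3 / 3
  c2 r0c0: 79 / 8 / 5
  c2 r1c0: 18 / 1 / 9
  c3 r0c0: 79 / 0 / 0
  c3 r1c0: 48 / 6 / 5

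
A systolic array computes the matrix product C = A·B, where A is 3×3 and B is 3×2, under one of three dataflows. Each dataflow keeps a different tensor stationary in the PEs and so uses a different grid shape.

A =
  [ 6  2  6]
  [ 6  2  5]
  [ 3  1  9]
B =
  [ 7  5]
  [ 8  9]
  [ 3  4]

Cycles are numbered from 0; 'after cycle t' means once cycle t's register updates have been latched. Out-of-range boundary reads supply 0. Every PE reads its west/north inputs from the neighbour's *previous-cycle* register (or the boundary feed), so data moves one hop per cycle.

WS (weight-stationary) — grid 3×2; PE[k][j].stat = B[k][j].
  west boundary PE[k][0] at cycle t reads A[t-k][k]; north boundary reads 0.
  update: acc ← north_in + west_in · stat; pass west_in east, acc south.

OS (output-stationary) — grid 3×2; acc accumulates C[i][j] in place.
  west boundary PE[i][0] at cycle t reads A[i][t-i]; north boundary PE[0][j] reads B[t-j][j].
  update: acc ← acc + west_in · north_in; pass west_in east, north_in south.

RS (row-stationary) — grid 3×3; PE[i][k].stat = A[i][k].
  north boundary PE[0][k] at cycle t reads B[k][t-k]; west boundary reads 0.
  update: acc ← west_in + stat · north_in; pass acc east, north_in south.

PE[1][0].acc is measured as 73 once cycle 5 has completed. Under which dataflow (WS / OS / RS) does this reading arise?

dataflow = OS

WS [3×2] PE[1][0] across cycles:
  t=0 PE[1][0]: acc=0 h=0 v=0
  t=1 PE[1][0]: acc=58 h=2 v=58
  t=2 PE[1][0]: acc=58 h=2 v=58
  t=3 PE[1][0]: acc=29 h=1 v=29
  t=4 PE[1][0]: acc=0 h=0 v=0
  t=5 PE[1][0]: acc=0 h=0 v=0
OS [3×2] PE[1][0] across cycles:
  t=0 PE[1][0]: acc=0 h=0 v=0
  t=1 PE[1][0]: acc=42 h=6 v=7
  t=2 PE[1][0]: acc=58 h=2 v=8
  t=3 PE[1][0]: acc=73 h=5 v=3
  t=4 PE[1][0]: acc=73 h=0 v=0
  t=5 PE[1][0]: acc=73 h=0 v=0
RS [3×3] PE[1][0] across cycles:
  t=0 PE[1][0]: acc=0 h=0 v=0
  t=1 PE[1][0]: acc=42 h=42 v=7
  t=2 PE[1][0]: acc=30 h=30 v=5
  t=3 PE[1][0]: acc=0 h=0 v=0
  t=4 PE[1][0]: acc=0 h=0 v=0
  t=5 PE[1][0]: acc=0 h=0 v=0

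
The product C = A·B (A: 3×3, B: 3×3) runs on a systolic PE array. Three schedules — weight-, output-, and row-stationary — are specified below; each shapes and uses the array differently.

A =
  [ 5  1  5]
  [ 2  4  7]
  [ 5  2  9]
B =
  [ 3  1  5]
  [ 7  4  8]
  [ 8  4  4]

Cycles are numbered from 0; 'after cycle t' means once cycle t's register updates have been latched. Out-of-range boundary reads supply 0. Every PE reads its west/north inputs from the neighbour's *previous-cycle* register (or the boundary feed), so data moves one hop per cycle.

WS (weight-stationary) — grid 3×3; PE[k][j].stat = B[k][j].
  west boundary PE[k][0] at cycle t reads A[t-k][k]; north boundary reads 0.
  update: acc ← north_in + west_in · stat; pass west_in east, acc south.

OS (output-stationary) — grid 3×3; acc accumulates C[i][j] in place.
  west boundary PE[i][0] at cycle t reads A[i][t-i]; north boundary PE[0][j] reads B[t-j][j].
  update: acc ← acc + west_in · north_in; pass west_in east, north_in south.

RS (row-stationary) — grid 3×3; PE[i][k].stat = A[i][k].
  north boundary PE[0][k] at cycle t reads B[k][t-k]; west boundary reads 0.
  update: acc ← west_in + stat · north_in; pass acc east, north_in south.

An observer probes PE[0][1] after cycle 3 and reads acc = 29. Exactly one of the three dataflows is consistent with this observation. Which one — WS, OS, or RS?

WS (3×3 grid), PE[0][1]:
  step 0 · PE0,1: acc=0; fwd→0 fwd↓0
  step 1 · PE0,1: acc=5; fwd→5 fwd↓5
  step 2 · PE0,1: acc=2; fwd→2 fwd↓2
  step 3 · PE0,1: acc=5; fwd→5 fwd↓5
OS (3×3 grid), PE[0][1]:
  step 0 · PE0,1: acc=0; fwd→0 fwd↓0
  step 1 · PE0,1: acc=5; fwd→5 fwd↓1
  step 2 · PE0,1: acc=9; fwd→1 fwd↓4
  step 3 · PE0,1: acc=29; fwd→5 fwd↓4
RS (3×3 grid), PE[0][1]:
  step 0 · PE0,1: acc=0; fwd→0 fwd↓0
  step 1 · PE0,1: acc=22; fwd→22 fwd↓7
  step 2 · PE0,1: acc=9; fwd→9 fwd↓4
  step 3 · PE0,1: acc=33; fwd→33 fwd↓8

dataflow = OS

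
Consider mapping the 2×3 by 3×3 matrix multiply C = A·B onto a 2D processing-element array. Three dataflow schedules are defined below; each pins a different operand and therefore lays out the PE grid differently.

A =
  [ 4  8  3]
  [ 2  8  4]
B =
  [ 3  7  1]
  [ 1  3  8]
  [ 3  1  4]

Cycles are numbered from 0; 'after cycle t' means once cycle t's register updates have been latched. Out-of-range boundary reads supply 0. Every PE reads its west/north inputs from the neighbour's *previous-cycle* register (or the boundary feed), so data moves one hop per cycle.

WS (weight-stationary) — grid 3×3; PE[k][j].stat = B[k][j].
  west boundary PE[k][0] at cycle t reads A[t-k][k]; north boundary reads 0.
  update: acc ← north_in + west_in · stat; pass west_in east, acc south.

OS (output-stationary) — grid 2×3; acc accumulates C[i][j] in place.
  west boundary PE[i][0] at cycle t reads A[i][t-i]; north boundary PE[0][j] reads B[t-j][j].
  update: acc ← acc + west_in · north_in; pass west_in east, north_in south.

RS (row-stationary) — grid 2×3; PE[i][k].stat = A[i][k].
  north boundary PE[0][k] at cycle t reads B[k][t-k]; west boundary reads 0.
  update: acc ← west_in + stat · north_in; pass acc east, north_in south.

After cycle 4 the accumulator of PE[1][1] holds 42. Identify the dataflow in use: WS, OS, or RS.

dataflow = OS

— WS: 3×3; PE[1][1] trace:
  after 0 — PE[1][1] acc=0, pass-E 0, pass-S 0
  after 1 — PE[1][1] acc=0, pass-E 0, pass-S 0
  after 2 — PE[1][1] acc=52, pass-E 8, pass-S 52
  after 3 — PE[1][1] acc=38, pass-E 8, pass-S 38
  after 4 — PE[1][1] acc=0, pass-E 0, pass-S 0
— OS: 2×3; PE[1][1] trace:
  after 0 — PE[1][1] acc=0, pass-E 0, pass-S 0
  after 1 — PE[1][1] acc=0, pass-E 0, pass-S 0
  after 2 — PE[1][1] acc=14, pass-E 2, pass-S 7
  after 3 — PE[1][1] acc=38, pass-E 8, pass-S 3
  after 4 — PE[1][1] acc=42, pass-E 4, pass-S 1
— RS: 2×3; PE[1][1] trace:
  after 0 — PE[1][1] acc=0, pass-E 0, pass-S 0
  after 1 — PE[1][1] acc=0, pass-E 0, pass-S 0
  after 2 — PE[1][1] acc=14, pass-E 14, pass-S 1
  after 3 — PE[1][1] acc=38, pass-E 38, pass-S 3
  after 4 — PE[1][1] acc=66, pass-E 66, pass-S 8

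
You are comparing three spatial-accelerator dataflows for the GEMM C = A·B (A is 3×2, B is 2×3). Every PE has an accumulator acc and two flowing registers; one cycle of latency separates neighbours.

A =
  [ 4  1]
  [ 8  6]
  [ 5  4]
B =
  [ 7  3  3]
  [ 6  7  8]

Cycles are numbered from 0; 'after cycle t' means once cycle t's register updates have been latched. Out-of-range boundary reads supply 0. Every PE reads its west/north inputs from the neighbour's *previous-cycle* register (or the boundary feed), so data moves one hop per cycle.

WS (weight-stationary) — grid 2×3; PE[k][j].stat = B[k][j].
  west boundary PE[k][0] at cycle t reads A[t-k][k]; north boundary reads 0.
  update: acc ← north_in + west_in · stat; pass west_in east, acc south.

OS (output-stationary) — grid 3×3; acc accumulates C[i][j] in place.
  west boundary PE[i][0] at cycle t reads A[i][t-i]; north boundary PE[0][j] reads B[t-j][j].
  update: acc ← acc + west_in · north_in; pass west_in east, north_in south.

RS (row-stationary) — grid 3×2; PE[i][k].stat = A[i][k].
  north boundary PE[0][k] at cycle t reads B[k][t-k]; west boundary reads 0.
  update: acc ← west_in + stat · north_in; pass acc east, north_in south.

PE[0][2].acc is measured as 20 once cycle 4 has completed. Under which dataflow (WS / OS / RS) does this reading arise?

WS [2×3] PE[0][2] across cycles:
  cycle 0: PE[0][2] → acc 0, east 0, south 0
  cycle 1: PE[0][2] → acc 0, east 0, south 0
  cycle 2: PE[0][2] → acc 12, east 4, south 12
  cycle 3: PE[0][2] → acc 24, east 8, south 24
  cycle 4: PE[0][2] → acc 15, east 5, south 15
OS [3×3] PE[0][2] across cycles:
  cycle 0: PE[0][2] → acc 0, east 0, south 0
  cycle 1: PE[0][2] → acc 0, east 0, south 0
  cycle 2: PE[0][2] → acc 12, east 4, south 3
  cycle 3: PE[0][2] → acc 20, east 1, south 8
  cycle 4: PE[0][2] → acc 20, east 0, south 0
— RS: 3×2 array has no PE[0][2].

dataflow = OS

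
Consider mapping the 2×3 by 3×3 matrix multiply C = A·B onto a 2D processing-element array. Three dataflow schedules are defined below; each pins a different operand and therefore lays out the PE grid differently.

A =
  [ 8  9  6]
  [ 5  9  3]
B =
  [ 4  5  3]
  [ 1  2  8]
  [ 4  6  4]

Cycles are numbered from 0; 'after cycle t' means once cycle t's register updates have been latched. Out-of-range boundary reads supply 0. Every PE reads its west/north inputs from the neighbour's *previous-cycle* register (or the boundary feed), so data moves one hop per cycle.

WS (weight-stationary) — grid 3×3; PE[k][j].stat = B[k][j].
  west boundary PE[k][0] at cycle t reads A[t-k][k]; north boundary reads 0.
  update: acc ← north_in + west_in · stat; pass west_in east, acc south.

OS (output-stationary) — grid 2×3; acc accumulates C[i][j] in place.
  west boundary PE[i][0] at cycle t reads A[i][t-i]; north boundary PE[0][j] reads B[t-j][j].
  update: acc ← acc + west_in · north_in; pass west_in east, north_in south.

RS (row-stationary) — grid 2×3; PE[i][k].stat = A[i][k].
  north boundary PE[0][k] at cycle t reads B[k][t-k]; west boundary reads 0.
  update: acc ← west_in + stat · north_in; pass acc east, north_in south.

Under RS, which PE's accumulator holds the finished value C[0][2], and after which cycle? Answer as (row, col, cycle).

(row, col, cycle) = (0, 2, 4)

Under RS, C[0][2] lands at PE[0][2]:
  0: (0,2).acc=0  regs=<0,0>
  1: (0,2).acc=0  regs=<0,0>
  2: (0,2).acc=65  regs=<65,4>
  3: (0,2).acc=94  regs=<94,6>
  4: (0,2).acc=120  regs=<120,4>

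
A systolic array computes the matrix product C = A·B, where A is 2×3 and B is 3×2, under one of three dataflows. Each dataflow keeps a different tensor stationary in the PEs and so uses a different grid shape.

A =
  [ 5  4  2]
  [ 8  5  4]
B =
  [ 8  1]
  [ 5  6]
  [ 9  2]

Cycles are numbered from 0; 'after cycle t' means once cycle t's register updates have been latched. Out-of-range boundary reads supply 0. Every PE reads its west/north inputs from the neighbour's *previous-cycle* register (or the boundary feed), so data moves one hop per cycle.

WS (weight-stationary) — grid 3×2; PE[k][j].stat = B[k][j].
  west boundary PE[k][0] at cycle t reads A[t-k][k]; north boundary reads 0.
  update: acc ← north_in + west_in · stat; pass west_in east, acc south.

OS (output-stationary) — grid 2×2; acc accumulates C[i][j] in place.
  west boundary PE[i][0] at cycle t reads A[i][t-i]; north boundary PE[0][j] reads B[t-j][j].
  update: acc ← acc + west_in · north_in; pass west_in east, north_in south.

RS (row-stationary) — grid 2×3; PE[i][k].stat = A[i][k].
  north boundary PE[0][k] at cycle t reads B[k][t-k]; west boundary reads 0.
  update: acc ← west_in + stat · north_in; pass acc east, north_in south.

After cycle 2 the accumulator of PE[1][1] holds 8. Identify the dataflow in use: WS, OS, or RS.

dataflow = OS

WS [3×2] PE[1][1] across cycles:
  after 0 — PE[1][1] acc=0, pass-E 0, pass-S 0
  after 1 — PE[1][1] acc=0, pass-E 0, pass-S 0
  after 2 — PE[1][1] acc=29, pass-E 4, pass-S 29
OS [2×2] PE[1][1] across cycles:
  after 0 — PE[1][1] acc=0, pass-E 0, pass-S 0
  after 1 — PE[1][1] acc=0, pass-E 0, pass-S 0
  after 2 — PE[1][1] acc=8, pass-E 8, pass-S 1
RS [2×3] PE[1][1] across cycles:
  after 0 — PE[1][1] acc=0, pass-E 0, pass-S 0
  after 1 — PE[1][1] acc=0, pass-E 0, pass-S 0
  after 2 — PE[1][1] acc=89, pass-E 89, pass-S 5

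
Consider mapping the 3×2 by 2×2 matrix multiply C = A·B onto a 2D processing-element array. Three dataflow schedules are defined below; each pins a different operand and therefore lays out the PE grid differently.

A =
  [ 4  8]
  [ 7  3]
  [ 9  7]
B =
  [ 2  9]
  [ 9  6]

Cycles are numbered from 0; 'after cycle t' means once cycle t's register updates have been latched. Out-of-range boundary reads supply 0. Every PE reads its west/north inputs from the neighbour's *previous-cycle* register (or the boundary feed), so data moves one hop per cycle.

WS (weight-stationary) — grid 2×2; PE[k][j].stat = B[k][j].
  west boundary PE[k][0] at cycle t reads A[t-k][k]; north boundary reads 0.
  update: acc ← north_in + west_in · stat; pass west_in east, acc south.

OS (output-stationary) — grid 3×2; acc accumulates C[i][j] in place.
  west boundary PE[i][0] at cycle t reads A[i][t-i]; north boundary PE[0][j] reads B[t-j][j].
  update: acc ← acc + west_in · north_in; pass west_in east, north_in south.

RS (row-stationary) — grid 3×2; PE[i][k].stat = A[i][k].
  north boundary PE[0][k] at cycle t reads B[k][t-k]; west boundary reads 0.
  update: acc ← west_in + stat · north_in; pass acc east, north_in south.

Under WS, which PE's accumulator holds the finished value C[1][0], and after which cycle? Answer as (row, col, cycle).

(row, col, cycle) = (1, 0, 2)

WS — PE[1][0] is where C[1][0] collects:
  [0] (1,0) acc=0 (h:0 v:0)
  [1] (1,0) acc=80 (h:8 v:80)
  [2] (1,0) acc=41 (h:3 v:41)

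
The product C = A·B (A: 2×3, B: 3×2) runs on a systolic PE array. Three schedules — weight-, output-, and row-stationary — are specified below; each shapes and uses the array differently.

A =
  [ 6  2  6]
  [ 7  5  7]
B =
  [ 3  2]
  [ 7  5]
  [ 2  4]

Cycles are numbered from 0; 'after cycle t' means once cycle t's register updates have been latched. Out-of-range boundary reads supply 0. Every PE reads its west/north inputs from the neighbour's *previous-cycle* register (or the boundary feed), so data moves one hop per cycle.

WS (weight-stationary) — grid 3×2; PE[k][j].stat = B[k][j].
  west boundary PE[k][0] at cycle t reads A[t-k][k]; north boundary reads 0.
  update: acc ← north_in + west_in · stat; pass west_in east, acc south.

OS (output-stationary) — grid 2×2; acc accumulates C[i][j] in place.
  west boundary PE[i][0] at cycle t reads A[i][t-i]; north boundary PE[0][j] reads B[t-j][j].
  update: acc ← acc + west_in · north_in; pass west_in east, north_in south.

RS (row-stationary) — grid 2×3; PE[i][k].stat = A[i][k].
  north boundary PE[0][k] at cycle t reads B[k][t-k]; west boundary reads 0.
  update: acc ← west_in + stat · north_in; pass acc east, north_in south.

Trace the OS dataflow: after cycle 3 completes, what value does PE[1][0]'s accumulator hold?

PE[1][0].acc = 70

OS on a 2×2 grid — tracing PE[1][0] and its feeders:
  [0] (0,0) acc=18 (h:6 v:3)
  [0] (1,0) acc=0 (h:0 v:0)
  [1] (0,0) acc=32 (h:2 v:7)
  [1] (1,0) acc=21 (h:7 v:3)
  [2] (0,0) acc=44 (h:6 v:2)
  [2] (1,0) acc=56 (h:5 v:7)
  [3] (0,0) acc=44 (h:0 v:0)
  [3] (1,0) acc=70 (h:7 v:2)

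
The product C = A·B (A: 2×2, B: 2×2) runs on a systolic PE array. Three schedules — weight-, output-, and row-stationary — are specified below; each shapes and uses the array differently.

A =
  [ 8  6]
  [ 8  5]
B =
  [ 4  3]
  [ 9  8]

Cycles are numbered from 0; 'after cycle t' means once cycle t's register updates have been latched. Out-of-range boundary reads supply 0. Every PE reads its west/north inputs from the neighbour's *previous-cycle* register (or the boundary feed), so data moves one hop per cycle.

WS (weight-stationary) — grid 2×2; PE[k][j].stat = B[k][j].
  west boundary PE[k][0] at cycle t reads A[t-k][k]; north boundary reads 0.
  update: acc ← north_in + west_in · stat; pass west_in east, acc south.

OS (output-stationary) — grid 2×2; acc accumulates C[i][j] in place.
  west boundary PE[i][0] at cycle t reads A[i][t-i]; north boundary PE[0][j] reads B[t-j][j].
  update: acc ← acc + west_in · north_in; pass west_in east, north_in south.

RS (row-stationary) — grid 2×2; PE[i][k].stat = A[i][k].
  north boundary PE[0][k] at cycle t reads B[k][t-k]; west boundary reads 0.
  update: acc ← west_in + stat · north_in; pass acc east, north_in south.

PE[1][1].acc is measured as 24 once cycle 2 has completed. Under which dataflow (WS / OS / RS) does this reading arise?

— WS: 2×2; PE[1][1] trace:
  c0 r1c1: 0 / 0 / 0
  c1 r1c1: 0 / 0 / 0
  c2 r1c1: 72 / 6 / 72
— OS: 2×2; PE[1][1] trace:
  c0 r1c1: 0 / 0 / 0
  c1 r1c1: 0 / 0 / 0
  c2 r1c1: 24 / 8 / 3
— RS: 2×2; PE[1][1] trace:
  c0 r1c1: 0 / 0 / 0
  c1 r1c1: 0 / 0 / 0
  c2 r1c1: 77 / 77 / 9

dataflow = OS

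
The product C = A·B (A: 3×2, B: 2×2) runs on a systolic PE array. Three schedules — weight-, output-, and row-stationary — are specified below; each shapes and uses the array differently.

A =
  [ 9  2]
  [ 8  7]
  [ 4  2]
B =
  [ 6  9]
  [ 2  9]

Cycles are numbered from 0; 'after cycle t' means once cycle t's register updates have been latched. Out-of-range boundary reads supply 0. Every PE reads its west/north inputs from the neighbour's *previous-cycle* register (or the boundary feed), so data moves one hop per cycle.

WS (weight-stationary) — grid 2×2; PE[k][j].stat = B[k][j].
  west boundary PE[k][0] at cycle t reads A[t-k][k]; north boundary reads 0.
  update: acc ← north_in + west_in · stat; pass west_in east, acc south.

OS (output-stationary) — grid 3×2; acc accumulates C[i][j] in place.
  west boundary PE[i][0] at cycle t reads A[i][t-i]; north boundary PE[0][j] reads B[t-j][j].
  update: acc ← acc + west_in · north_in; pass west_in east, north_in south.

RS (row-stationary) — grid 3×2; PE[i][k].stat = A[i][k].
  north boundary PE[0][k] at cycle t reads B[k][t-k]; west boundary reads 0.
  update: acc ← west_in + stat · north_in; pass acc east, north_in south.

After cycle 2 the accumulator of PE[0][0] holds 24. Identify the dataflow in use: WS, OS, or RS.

WS [2×2] PE[0][0] across cycles:
  @0  [0,0]  acc 54  |  →9  ↓54
  @1  [0,0]  acc 48  |  →8  ↓48
  @2  [0,0]  acc 24  |  →4  ↓24
OS [3×2] PE[0][0] across cycles:
  @0  [0,0]  acc 54  |  →9  ↓6
  @1  [0,0]  acc 58  |  →2  ↓2
  @2  [0,0]  acc 58  |  →0  ↓0
RS [3×2] PE[0][0] across cycles:
  @0  [0,0]  acc 54  |  →54  ↓6
  @1  [0,0]  acc 81  |  →81  ↓9
  @2  [0,0]  acc 0  |  →0  ↓0

dataflow = WS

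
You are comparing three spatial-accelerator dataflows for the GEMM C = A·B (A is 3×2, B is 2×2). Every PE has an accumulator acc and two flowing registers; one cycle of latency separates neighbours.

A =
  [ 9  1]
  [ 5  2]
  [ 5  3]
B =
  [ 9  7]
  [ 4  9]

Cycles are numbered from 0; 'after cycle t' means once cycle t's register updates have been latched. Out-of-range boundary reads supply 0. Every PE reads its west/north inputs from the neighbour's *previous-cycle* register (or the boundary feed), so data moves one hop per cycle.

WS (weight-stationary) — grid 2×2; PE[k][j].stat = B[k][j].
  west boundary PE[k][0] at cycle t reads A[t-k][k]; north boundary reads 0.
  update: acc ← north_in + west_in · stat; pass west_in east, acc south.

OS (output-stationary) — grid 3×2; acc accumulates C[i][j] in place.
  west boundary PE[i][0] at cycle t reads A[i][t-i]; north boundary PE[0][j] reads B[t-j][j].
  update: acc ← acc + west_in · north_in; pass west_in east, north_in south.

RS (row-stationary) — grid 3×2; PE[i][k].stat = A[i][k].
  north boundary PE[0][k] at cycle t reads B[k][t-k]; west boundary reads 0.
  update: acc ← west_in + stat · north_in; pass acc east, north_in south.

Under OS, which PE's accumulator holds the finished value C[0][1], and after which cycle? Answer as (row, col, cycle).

OS — PE[0][1] is where C[0][1] collects:
  t=0 PE[0][1]: acc=0 h=0 v=0
  t=1 PE[0][1]: acc=63 h=9 v=7
  t=2 PE[0][1]: acc=72 h=1 v=9

(row, col, cycle) = (0, 1, 2)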